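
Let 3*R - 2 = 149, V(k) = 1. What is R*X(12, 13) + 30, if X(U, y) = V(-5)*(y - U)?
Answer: 241/3 ≈ 80.333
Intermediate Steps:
R = 151/3 (R = ⅔ + (⅓)*149 = ⅔ + 149/3 = 151/3 ≈ 50.333)
X(U, y) = y - U (X(U, y) = 1*(y - U) = y - U)
R*X(12, 13) + 30 = 151*(13 - 1*12)/3 + 30 = 151*(13 - 12)/3 + 30 = (151/3)*1 + 30 = 151/3 + 30 = 241/3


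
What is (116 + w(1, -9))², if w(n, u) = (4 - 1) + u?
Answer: 12100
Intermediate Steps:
w(n, u) = 3 + u
(116 + w(1, -9))² = (116 + (3 - 9))² = (116 - 6)² = 110² = 12100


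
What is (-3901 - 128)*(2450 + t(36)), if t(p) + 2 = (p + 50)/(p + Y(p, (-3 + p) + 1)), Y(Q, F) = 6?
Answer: -69098693/7 ≈ -9.8712e+6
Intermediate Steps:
t(p) = -2 + (50 + p)/(6 + p) (t(p) = -2 + (p + 50)/(p + 6) = -2 + (50 + p)/(6 + p))
(-3901 - 128)*(2450 + t(36)) = (-3901 - 128)*(2450 + (38 - 1*36)/(6 + 36)) = -4029*(2450 + (38 - 36)/42) = -4029*(2450 + (1/42)*2) = -4029*(2450 + 1/21) = -4029*51451/21 = -69098693/7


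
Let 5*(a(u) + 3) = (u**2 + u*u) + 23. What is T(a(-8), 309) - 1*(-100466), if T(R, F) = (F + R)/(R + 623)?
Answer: 326616647/3251 ≈ 1.0047e+5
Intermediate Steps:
a(u) = 8/5 + 2*u**2/5 (a(u) = -3 + ((u**2 + u*u) + 23)/5 = -3 + ((u**2 + u**2) + 23)/5 = -3 + (2*u**2 + 23)/5 = -3 + (23 + 2*u**2)/5 = -3 + (23/5 + 2*u**2/5) = 8/5 + 2*u**2/5)
T(R, F) = (F + R)/(623 + R)
T(a(-8), 309) - 1*(-100466) = (309 + (8/5 + (2/5)*(-8)**2))/(623 + (8/5 + (2/5)*(-8)**2)) - 1*(-100466) = (309 + (8/5 + (2/5)*64))/(623 + (8/5 + (2/5)*64)) + 100466 = (309 + (8/5 + 128/5))/(623 + (8/5 + 128/5)) + 100466 = (309 + 136/5)/(623 + 136/5) + 100466 = (1681/5)/(3251/5) + 100466 = (5/3251)*(1681/5) + 100466 = 1681/3251 + 100466 = 326616647/3251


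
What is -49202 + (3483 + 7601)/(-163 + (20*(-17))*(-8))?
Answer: -125798430/2557 ≈ -49198.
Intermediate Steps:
-49202 + (3483 + 7601)/(-163 + (20*(-17))*(-8)) = -49202 + 11084/(-163 - 340*(-8)) = -49202 + 11084/(-163 + 2720) = -49202 + 11084/2557 = -125798430/2557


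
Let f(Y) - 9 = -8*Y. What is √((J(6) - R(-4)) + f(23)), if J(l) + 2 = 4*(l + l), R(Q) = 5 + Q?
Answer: I*√130 ≈ 11.402*I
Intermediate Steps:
f(Y) = 9 - 8*Y
J(l) = -2 + 8*l (J(l) = -2 + 4*(l + l) = -2 + 4*(2*l) = -2 + 8*l)
√((J(6) - R(-4)) + f(23)) = √(((-2 + 8*6) - (5 - 4)) + (9 - 8*23)) = √(((-2 + 48) - 1*1) + (9 - 184)) = √((46 - 1) - 175) = √(45 - 175) = √(-130) = I*√130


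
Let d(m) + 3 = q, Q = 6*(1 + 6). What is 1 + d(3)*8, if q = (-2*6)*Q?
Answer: -4055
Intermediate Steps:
Q = 42 (Q = 6*7 = 42)
q = -504 (q = -2*6*42 = -12*42 = -504)
d(m) = -507 (d(m) = -3 - 504 = -507)
1 + d(3)*8 = 1 - 507*8 = 1 - 4056 = -4055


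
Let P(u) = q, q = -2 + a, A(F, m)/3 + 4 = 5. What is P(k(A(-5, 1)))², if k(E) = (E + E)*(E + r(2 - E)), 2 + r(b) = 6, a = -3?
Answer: 25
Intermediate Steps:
r(b) = 4 (r(b) = -2 + 6 = 4)
A(F, m) = 3 (A(F, m) = -12 + 3*5 = -12 + 15 = 3)
k(E) = 2*E*(4 + E) (k(E) = (E + E)*(E + 4) = (2*E)*(4 + E) = 2*E*(4 + E))
q = -5 (q = -2 - 3 = -5)
P(u) = -5
P(k(A(-5, 1)))² = (-5)² = 25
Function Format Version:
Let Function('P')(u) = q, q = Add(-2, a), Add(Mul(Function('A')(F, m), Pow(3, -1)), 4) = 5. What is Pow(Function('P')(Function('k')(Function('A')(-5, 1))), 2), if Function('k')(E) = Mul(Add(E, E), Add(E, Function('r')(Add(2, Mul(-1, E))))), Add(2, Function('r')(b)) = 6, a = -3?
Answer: 25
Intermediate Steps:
Function('r')(b) = 4 (Function('r')(b) = Add(-2, 6) = 4)
Function('A')(F, m) = 3 (Function('A')(F, m) = Add(-12, Mul(3, 5)) = Add(-12, 15) = 3)
Function('k')(E) = Mul(2, E, Add(4, E)) (Function('k')(E) = Mul(Add(E, E), Add(E, 4)) = Mul(Mul(2, E), Add(4, E)) = Mul(2, E, Add(4, E)))
q = -5 (q = Add(-2, -3) = -5)
Function('P')(u) = -5
Pow(Function('P')(Function('k')(Function('A')(-5, 1))), 2) = Pow(-5, 2) = 25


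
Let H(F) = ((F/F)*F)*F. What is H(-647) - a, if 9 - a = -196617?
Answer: 221983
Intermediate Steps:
H(F) = F**2 (H(F) = (1*F)*F = F*F = F**2)
a = 196626 (a = 9 - 1*(-196617) = 9 + 196617 = 196626)
H(-647) - a = (-647)**2 - 1*196626 = 418609 - 196626 = 221983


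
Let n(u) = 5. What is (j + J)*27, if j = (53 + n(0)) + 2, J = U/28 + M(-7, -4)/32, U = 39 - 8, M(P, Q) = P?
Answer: 368253/224 ≈ 1644.0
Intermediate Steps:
U = 31
J = 199/224 (J = 31/28 - 7/32 = 199/224 ≈ 0.88839)
j = 60 (j = (53 + 5) + 2 = 58 + 2 = 60)
(j + J)*27 = (60 + 199/224)*27 = (13639/224)*27 = 368253/224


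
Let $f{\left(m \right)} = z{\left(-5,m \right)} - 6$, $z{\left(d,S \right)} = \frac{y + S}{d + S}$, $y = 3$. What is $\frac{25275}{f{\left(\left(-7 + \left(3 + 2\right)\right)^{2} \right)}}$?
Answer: $- \frac{25275}{13} \approx -1944.2$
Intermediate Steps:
$z{\left(d,S \right)} = \frac{3 + S}{S + d}$ ($z{\left(d,S \right)} = \frac{3 + S}{d + S} = \frac{3 + S}{S + d}$)
$f{\left(m \right)} = -6 + \frac{3 + m}{-5 + m}$ ($f{\left(m \right)} = \frac{3 + m}{m - 5} - 6 = \frac{3 + m}{-5 + m} - 6 = -6 + \frac{3 + m}{-5 + m}$)
$\frac{25275}{f{\left(\left(-7 + \left(3 + 2\right)\right)^{2} \right)}} = \frac{25275}{\frac{1}{-5 + \left(-7 + \left(3 + 2\right)\right)^{2}} \left(33 - 5 \left(-7 + \left(3 + 2\right)\right)^{2}\right)} = \frac{25275}{\frac{1}{-5 + \left(-7 + 5\right)^{2}} \left(33 - 5 \left(-7 + 5\right)^{2}\right)} = \frac{25275}{\frac{1}{-5 + \left(-2\right)^{2}} \left(33 - 5 \left(-2\right)^{2}\right)} = \frac{25275}{\frac{1}{-5 + 4} \left(33 - 20\right)} = \frac{25275}{\frac{1}{-1} \left(33 - 20\right)} = \frac{25275}{\left(-1\right) 13} = \frac{25275}{-13} = 25275 \left(- \frac{1}{13}\right) = - \frac{25275}{13}$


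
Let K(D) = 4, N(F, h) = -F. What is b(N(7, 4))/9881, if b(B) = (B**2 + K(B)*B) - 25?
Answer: -4/9881 ≈ -0.00040482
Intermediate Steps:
b(B) = -25 + B**2 + 4*B (b(B) = (B**2 + 4*B) - 25 = -25 + B**2 + 4*B)
b(N(7, 4))/9881 = (-25 + (-1*7)**2 + 4*(-1*7))/9881 = (-25 + (-7)**2 + 4*(-7))*(1/9881) = (-25 + 49 - 28)*(1/9881) = -4*1/9881 = -4/9881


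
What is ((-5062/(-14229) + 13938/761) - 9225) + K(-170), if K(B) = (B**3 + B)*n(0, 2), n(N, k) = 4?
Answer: -212904194216461/10828269 ≈ -1.9662e+7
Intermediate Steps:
K(B) = 4*B + 4*B**3 (K(B) = (B**3 + B)*4 = (B + B**3)*4 = 4*B + 4*B**3)
((-5062/(-14229) + 13938/761) - 9225) + K(-170) = ((-5062/(-14229) + 13938/761) - 9225) + 4*(-170)*(1 + (-170)**2) = ((-5062*(-1/14229) + 13938*(1/761)) - 9225) + 4*(-170)*(1 + 28900) = ((5062/14229 + 13938/761) - 9225) + 4*(-170)*28901 = (202175984/10828269 - 9225) - 19652680 = -99688605541/10828269 - 19652680 = -212904194216461/10828269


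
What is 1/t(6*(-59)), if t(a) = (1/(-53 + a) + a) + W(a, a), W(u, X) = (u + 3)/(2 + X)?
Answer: -13024/4597541 ≈ -0.0028328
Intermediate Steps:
W(u, X) = (3 + u)/(2 + X)
t(a) = a + 1/(-53 + a) + (3 + a)/(2 + a) (t(a) = (1/(-53 + a) + a) + (3 + a)/(2 + a) = (a + 1/(-53 + a)) + (3 + a)/(2 + a) = a + 1/(-53 + a) + (3 + a)/(2 + a))
1/t(6*(-59)) = 1/((-157 + (6*(-59))³ - 930*(-59) - 50*(6*(-59))²)/(-106 + (6*(-59))² - 306*(-59))) = 1/((-157 + (-354)³ - 155*(-354) - 50*(-354)²)/(-106 + (-354)² - 51*(-354))) = 1/((-157 - 44361864 + 54870 - 50*125316)/(-106 + 125316 + 18054)) = 1/((-157 - 44361864 + 54870 - 6265800)/143264) = 1/((1/143264)*(-50572951)) = 1/(-4597541/13024) = -13024/4597541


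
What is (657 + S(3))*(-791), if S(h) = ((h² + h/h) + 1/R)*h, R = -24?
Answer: -4346545/8 ≈ -5.4332e+5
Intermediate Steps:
S(h) = h*(23/24 + h²) (S(h) = ((h² + h/h) + 1/(-24))*h = ((h² + 1) - 1/24)*h = ((1 + h²) - 1/24)*h = (23/24 + h²)*h = h*(23/24 + h²))
(657 + S(3))*(-791) = (657 + 3*(23/24 + 3²))*(-791) = (657 + 3*(23/24 + 9))*(-791) = (657 + 3*(239/24))*(-791) = (657 + 239/8)*(-791) = (5495/8)*(-791) = -4346545/8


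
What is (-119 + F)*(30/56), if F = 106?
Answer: -195/28 ≈ -6.9643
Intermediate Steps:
(-119 + F)*(30/56) = (-119 + 106)*(30/56) = -390/56 = -13*15/28 = -195/28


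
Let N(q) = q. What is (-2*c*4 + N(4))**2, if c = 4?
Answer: 784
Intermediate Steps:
(-2*c*4 + N(4))**2 = (-2*4*4 + 4)**2 = (-8*4 + 4)**2 = (-32 + 4)**2 = (-28)**2 = 784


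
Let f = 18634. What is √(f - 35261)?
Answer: I*√16627 ≈ 128.95*I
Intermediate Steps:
√(f - 35261) = √(18634 - 35261) = √(-16627) = I*√16627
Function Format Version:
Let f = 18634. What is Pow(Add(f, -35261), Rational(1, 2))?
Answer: Mul(I, Pow(16627, Rational(1, 2))) ≈ Mul(128.95, I)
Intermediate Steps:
Pow(Add(f, -35261), Rational(1, 2)) = Pow(Add(18634, -35261), Rational(1, 2)) = Pow(-16627, Rational(1, 2)) = Mul(I, Pow(16627, Rational(1, 2)))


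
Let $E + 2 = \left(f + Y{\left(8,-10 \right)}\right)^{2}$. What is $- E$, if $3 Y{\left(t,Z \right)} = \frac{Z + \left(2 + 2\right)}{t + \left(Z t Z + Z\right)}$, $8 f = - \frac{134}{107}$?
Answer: $\frac{57588432047}{29163075984} \approx 1.9747$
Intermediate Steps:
$f = - \frac{67}{428}$ ($f = \frac{\left(-134\right) \frac{1}{107}}{8} = \frac{1}{8} \left(- \frac{134}{107}\right) = - \frac{67}{428} \approx -0.15654$)
$Y{\left(t,Z \right)} = \frac{4 + Z}{3 \left(Z + t + t Z^{2}\right)}$ ($Y{\left(t,Z \right)} = \frac{\left(Z + \left(2 + 2\right)\right) \frac{1}{t + \left(Z t Z + Z\right)}}{3} = \frac{\left(Z + 4\right) \frac{1}{t + \left(t Z^{2} + Z\right)}}{3} = \frac{\left(4 + Z\right) \frac{1}{t + \left(Z + t Z^{2}\right)}}{3} = \frac{\left(4 + Z\right) \frac{1}{Z + t + t Z^{2}}}{3} = \frac{\frac{1}{Z + t + t Z^{2}} \left(4 + Z\right)}{3} = \frac{4 + Z}{3 \left(Z + t + t Z^{2}\right)}$)
$E = - \frac{57588432047}{29163075984}$ ($E = -2 + \left(- \frac{67}{428} + \frac{\frac{4}{3} + \frac{1}{3} \left(-10\right)}{-10 + 8 + 8 \left(-10\right)^{2}}\right)^{2} = -2 + \left(- \frac{67}{428} + \frac{\frac{4}{3} - \frac{10}{3}}{-10 + 8 + 8 \cdot 100}\right)^{2} = -2 + \left(- \frac{67}{428} + \frac{1}{-10 + 8 + 800} \left(-2\right)\right)^{2} = -2 + \left(- \frac{67}{428} + \frac{1}{798} \left(-2\right)\right)^{2} = -2 + \left(- \frac{67}{428} - \frac{1}{399}\right)^{2} = -2 + \left(- \frac{27161}{170772}\right)^{2} = -2 + \frac{737719921}{29163075984} = - \frac{57588432047}{29163075984} \approx -1.9747$)
$- E = \left(-1\right) \left(- \frac{57588432047}{29163075984}\right) = \frac{57588432047}{29163075984}$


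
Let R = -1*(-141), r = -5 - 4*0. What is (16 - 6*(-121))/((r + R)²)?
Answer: 371/9248 ≈ 0.040117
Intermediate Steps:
r = -5 (r = -5 + 0 = -5)
R = 141
(16 - 6*(-121))/((r + R)²) = (16 - 6*(-121))/((-5 + 141)²) = (16 + 726)/(136²) = 742/18496 = 742*(1/18496) = 371/9248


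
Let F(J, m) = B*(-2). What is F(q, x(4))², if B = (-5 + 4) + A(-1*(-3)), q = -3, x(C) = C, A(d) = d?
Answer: 16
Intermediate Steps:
B = 2 (B = (-5 + 4) - 1*(-3) = -1 + 3 = 2)
F(J, m) = -4 (F(J, m) = 2*(-2) = -4)
F(q, x(4))² = (-4)² = 16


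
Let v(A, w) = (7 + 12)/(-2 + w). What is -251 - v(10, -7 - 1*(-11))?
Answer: -521/2 ≈ -260.50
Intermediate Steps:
v(A, w) = 19/(-2 + w)
-251 - v(10, -7 - 1*(-11)) = -251 - 19/(-2 + (-7 - 1*(-11))) = -251 - 19/(-2 + (-7 + 11)) = -251 - 19/(-2 + 4) = -251 - 19/2 = -521/2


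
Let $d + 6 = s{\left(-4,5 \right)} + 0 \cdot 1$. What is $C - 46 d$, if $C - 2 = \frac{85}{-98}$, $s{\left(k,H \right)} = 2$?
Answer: $\frac{18143}{98} \approx 185.13$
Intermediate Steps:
$d = -4$ ($d = -6 + \left(2 + 0 \cdot 1\right) = -6 + \left(2 + 0\right) = -6 + 2 = -4$)
$C = \frac{111}{98}$ ($C = 2 + \frac{85}{-98} = 2 + 85 \left(- \frac{1}{98}\right) = 2 - \frac{85}{98} = \frac{111}{98} \approx 1.1327$)
$C - 46 d = \frac{111}{98} - -184 = \frac{111}{98} + 184 = \frac{18143}{98}$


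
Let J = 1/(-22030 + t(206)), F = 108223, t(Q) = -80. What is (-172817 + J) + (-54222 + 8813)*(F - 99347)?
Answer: -8915262763111/22110 ≈ -4.0322e+8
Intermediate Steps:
J = -1/22110 (J = 1/(-22030 - 80) = 1/(-22110) = -1/22110 ≈ -4.5228e-5)
(-172817 + J) + (-54222 + 8813)*(F - 99347) = (-172817 - 1/22110) + (-54222 + 8813)*(108223 - 99347) = -3820983871/22110 - 45409*8876 = -3820983871/22110 - 403050284 = -8915262763111/22110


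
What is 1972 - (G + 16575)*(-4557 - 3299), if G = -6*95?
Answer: 125737252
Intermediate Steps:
G = -570
1972 - (G + 16575)*(-4557 - 3299) = 1972 - (-570 + 16575)*(-4557 - 3299) = 1972 - 16005*(-7856) = 1972 - 1*(-125735280) = 1972 + 125735280 = 125737252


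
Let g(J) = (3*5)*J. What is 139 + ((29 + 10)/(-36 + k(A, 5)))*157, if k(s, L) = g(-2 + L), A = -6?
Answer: 2458/3 ≈ 819.33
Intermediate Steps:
g(J) = 15*J
k(s, L) = -30 + 15*L (k(s, L) = 15*(-2 + L) = -30 + 15*L)
139 + ((29 + 10)/(-36 + k(A, 5)))*157 = 139 + ((29 + 10)/(-36 + (-30 + 15*5)))*157 = 139 + (39/(-36 + (-30 + 75)))*157 = 139 + (39/(-36 + 45))*157 = 139 + (39/9)*157 = 139 + (39*(⅑))*157 = 139 + (13/3)*157 = 139 + 2041/3 = 2458/3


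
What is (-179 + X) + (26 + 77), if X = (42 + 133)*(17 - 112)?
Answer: -16701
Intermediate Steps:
X = -16625 (X = 175*(-95) = -16625)
(-179 + X) + (26 + 77) = (-179 - 16625) + (26 + 77) = -16804 + 103 = -16701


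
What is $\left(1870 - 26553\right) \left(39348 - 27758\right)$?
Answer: $-286075970$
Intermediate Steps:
$\left(1870 - 26553\right) \left(39348 - 27758\right) = \left(-24683\right) 11590 = -286075970$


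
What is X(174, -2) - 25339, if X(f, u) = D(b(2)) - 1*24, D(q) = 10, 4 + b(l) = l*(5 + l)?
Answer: -25353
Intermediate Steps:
b(l) = -4 + l*(5 + l)
X(f, u) = -14 (X(f, u) = 10 - 1*24 = 10 - 24 = -14)
X(174, -2) - 25339 = -14 - 25339 = -25353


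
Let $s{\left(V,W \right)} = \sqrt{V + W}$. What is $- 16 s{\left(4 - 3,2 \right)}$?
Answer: $- 16 \sqrt{3} \approx -27.713$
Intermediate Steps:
$- 16 s{\left(4 - 3,2 \right)} = - 16 \sqrt{\left(4 - 3\right) + 2} = - 16 \sqrt{1 + 2} = - 16 \sqrt{3}$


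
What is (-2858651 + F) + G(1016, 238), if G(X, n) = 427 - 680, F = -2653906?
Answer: -5512810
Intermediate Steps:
G(X, n) = -253
(-2858651 + F) + G(1016, 238) = (-2858651 - 2653906) - 253 = -5512557 - 253 = -5512810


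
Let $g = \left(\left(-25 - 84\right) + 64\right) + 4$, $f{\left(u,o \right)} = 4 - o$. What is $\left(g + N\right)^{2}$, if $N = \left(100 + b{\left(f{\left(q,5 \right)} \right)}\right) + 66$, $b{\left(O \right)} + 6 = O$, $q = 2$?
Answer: $13924$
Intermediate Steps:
$b{\left(O \right)} = -6 + O$
$g = -41$ ($g = \left(-109 + 64\right) + 4 = -45 + 4 = -41$)
$N = 159$ ($N = \left(100 + \left(-6 + \left(4 - 5\right)\right)\right) + 66 = \left(100 - 7\right) + 66 = 93 + 66 = 159$)
$\left(g + N\right)^{2} = \left(-41 + 159\right)^{2} = 118^{2} = 13924$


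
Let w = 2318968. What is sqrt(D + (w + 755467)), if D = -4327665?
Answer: I*sqrt(1253230) ≈ 1119.5*I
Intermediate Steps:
sqrt(D + (w + 755467)) = sqrt(-4327665 + (2318968 + 755467)) = sqrt(-4327665 + 3074435) = sqrt(-1253230) = I*sqrt(1253230)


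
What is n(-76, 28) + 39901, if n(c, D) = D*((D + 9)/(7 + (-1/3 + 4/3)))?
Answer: 80061/2 ≈ 40031.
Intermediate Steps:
n(c, D) = D*(9/8 + D/8) (n(c, D) = D*((9 + D)/(7 + (-1*1/3 + 4*(1/3)))) = D*((9 + D)/(7 + (-1/3 + 4/3))) = D*((9 + D)/(7 + 1)) = D*((9 + D)/8) = D*((9 + D)*(1/8)) = D*(9/8 + D/8))
n(-76, 28) + 39901 = (1/8)*28*(9 + 28) + 39901 = (1/8)*28*37 + 39901 = 259/2 + 39901 = 80061/2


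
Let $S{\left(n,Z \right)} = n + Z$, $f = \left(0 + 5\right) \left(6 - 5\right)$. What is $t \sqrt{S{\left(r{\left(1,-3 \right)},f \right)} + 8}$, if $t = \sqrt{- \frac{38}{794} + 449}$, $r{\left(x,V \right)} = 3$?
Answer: $\frac{4 \sqrt{70758898}}{397} \approx 84.754$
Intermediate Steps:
$f = 5$ ($f = 5 \cdot 1 = 5$)
$S{\left(n,Z \right)} = Z + n$
$t = \frac{\sqrt{70758898}}{397}$ ($t = \sqrt{\left(-38\right) \frac{1}{794} + 449} = \sqrt{- \frac{19}{397} + 449} = \sqrt{\frac{178234}{397}} = \frac{\sqrt{70758898}}{397} \approx 21.188$)
$t \sqrt{S{\left(r{\left(1,-3 \right)},f \right)} + 8} = \frac{\sqrt{70758898}}{397} \sqrt{\left(5 + 3\right) + 8} = \frac{\sqrt{70758898}}{397} \sqrt{8 + 8} = \frac{\sqrt{70758898}}{397} \sqrt{16} = \frac{\sqrt{70758898}}{397} \cdot 4 = \frac{4 \sqrt{70758898}}{397}$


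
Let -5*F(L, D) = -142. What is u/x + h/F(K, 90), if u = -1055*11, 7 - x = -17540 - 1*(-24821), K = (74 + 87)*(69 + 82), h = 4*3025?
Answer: 220862455/516454 ≈ 427.65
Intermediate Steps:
h = 12100
K = 24311 (K = 161*151 = 24311)
F(L, D) = 142/5 (F(L, D) = -⅕*(-142) = 142/5)
x = -7274 (x = 7 - (-17540 - 1*(-24821)) = 7 - (-17540 + 24821) = 7 - 1*7281 = 7 - 7281 = -7274)
u = -11605
u/x + h/F(K, 90) = -11605/(-7274) + 12100/(142/5) = -11605*(-1/7274) + 12100*(5/142) = 11605/7274 + 30250/71 = 220862455/516454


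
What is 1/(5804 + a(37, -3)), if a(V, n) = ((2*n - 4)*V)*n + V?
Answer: 1/6951 ≈ 0.00014386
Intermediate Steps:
a(V, n) = V + V*n*(-4 + 2*n) (a(V, n) = ((-4 + 2*n)*V)*n + V = (V*(-4 + 2*n))*n + V = V*n*(-4 + 2*n) + V = V + V*n*(-4 + 2*n))
1/(5804 + a(37, -3)) = 1/(5804 + 37*(1 - 4*(-3) + 2*(-3)²)) = 1/(5804 + 37*(1 + 12 + 2*9)) = 1/(5804 + 37*(1 + 12 + 18)) = 1/(5804 + 37*31) = 1/(5804 + 1147) = 1/6951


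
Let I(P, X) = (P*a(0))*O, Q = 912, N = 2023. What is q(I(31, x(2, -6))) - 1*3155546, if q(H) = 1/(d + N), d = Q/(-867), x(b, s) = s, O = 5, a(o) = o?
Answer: -1843921215989/584343 ≈ -3.1555e+6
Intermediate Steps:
d = -304/289 (d = 912/(-867) = 912*(-1/867) = -304/289 ≈ -1.0519)
I(P, X) = 0 (I(P, X) = (P*0)*5 = 0*5 = 0)
q(H) = 289/584343 (q(H) = 1/(-304/289 + 2023) = 1/(584343/289) = 289/584343)
q(I(31, x(2, -6))) - 1*3155546 = 289/584343 - 1*3155546 = 289/584343 - 3155546 = -1843921215989/584343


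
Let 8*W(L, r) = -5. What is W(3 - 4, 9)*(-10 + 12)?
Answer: -5/4 ≈ -1.2500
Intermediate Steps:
W(L, r) = -5/8 (W(L, r) = (1/8)*(-5) = -5/8)
W(3 - 4, 9)*(-10 + 12) = -5*(-10 + 12)/8 = -5/8*2 = -5/4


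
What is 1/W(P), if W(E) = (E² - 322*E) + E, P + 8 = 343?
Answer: 1/4690 ≈ 0.00021322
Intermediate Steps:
P = 335 (P = -8 + 343 = 335)
W(E) = E² - 321*E
1/W(P) = 1/(335*(-321 + 335)) = 1/(335*14) = 1/4690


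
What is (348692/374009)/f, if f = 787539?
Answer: 348692/294546673851 ≈ 1.1838e-6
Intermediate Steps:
(348692/374009)/f = (348692/374009)/787539 = (348692*(1/374009))*(1/787539) = (348692/374009)*(1/787539) = 348692/294546673851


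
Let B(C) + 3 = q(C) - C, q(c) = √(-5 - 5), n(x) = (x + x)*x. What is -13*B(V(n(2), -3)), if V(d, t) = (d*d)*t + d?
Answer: -2353 - 13*I*√10 ≈ -2353.0 - 41.11*I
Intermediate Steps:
n(x) = 2*x² (n(x) = (2*x)*x = 2*x²)
q(c) = I*√10 (q(c) = √(-10) = I*√10)
V(d, t) = d + t*d² (V(d, t) = d²*t + d = t*d² + d = d + t*d²)
B(C) = -3 - C + I*√10 (B(C) = -3 + (I*√10 - C) = -3 + (-C + I*√10) = -3 - C + I*√10)
-13*B(V(n(2), -3)) = -13*(-3 - 2*2²*(1 + (2*2²)*(-3)) + I*√10) = -13*(-3 - 2*4*(1 + (2*4)*(-3)) + I*√10) = -13*(-3 - 8*(1 + 8*(-3)) + I*√10) = -13*(-3 - 8*(1 - 24) + I*√10) = -13*(-3 - 8*(-23) + I*√10) = -13*(-3 - 1*(-184) + I*√10) = -13*(-3 + 184 + I*√10) = -13*(181 + I*√10) = -2353 - 13*I*√10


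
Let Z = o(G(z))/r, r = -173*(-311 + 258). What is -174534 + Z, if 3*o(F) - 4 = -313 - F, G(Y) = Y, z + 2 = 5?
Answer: -1600302350/9169 ≈ -1.7453e+5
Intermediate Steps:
z = 3 (z = -2 + 5 = 3)
r = 9169 (r = -173*(-53) = 9169)
o(F) = -103 - F/3 (o(F) = 4/3 + (-313 - F)/3 = 4/3 + (-313/3 - F/3) = -103 - F/3)
Z = -104/9169 (Z = (-103 - ⅓*3)/9169 = (-103 - 1)*(1/9169) = -104*1/9169 = -104/9169 ≈ -0.011343)
-174534 + Z = -174534 - 104/9169 = -1600302350/9169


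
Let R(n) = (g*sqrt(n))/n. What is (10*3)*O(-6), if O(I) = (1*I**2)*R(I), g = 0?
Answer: 0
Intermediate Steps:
R(n) = 0 (R(n) = (0*sqrt(n))/n = 0/n = 0)
O(I) = 0 (O(I) = (1*I**2)*0 = I**2*0 = 0)
(10*3)*O(-6) = (10*3)*0 = 30*0 = 0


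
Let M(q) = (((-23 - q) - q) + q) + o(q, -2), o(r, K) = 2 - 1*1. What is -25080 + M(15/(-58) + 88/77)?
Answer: -10191771/406 ≈ -25103.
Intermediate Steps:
o(r, K) = 1 (o(r, K) = 2 - 1 = 1)
M(q) = -22 - q (M(q) = (((-23 - q) - q) + q) + 1 = ((-23 - 2*q) + q) + 1 = (-23 - q) + 1 = -22 - q)
-25080 + M(15/(-58) + 88/77) = -25080 + (-22 - (15/(-58) + 88/77)) = -25080 + (-22 - (15*(-1/58) + 88*(1/77))) = -25080 + (-22 - (-15/58 + 8/7)) = -25080 + (-22 - 1*359/406) = -25080 + (-22 - 359/406) = -25080 - 9291/406 = -10191771/406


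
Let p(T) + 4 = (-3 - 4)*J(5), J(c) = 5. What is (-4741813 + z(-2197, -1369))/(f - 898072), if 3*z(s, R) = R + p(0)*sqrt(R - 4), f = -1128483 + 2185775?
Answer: -3556702/119415 - 13*I*sqrt(1373)/159220 ≈ -29.784 - 0.0030254*I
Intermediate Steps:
f = 1057292
p(T) = -39 (p(T) = -4 + (-3 - 4)*5 = -4 - 7*5 = -4 - 35 = -39)
z(s, R) = -13*sqrt(-4 + R) + R/3 (z(s, R) = (R - 39*sqrt(R - 4))/3 = (R - 39*sqrt(-4 + R))/3 = -13*sqrt(-4 + R) + R/3)
(-4741813 + z(-2197, -1369))/(f - 898072) = (-4741813 + (-13*sqrt(-4 - 1369) + (1/3)*(-1369)))/(1057292 - 898072) = (-4741813 + (-13*I*sqrt(1373) - 1369/3))/159220 = (-4741813 + (-13*I*sqrt(1373) - 1369/3))*(1/159220) = (-4741813 + (-1369/3 - 13*I*sqrt(1373)))*(1/159220) = (-14226808/3 - 13*I*sqrt(1373))*(1/159220) = -3556702/119415 - 13*I*sqrt(1373)/159220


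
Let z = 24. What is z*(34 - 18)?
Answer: 384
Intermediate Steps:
z*(34 - 18) = 24*(34 - 18) = 24*16 = 384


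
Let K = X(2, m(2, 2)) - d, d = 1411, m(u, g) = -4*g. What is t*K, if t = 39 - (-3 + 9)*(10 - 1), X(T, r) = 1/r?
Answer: 169335/8 ≈ 21167.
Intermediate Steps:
K = -11289/8 (K = 1/(-4*2) - 1*1411 = 1/(-8) - 1411 = -1/8 - 1411 = -11289/8 ≈ -1411.1)
t = -15 (t = 39 - 6*9 = 39 - 1*54 = 39 - 54 = -15)
t*K = -15*(-11289/8) = 169335/8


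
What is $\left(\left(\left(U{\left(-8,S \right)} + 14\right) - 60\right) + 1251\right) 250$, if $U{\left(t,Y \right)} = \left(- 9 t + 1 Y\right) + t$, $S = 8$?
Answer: $319250$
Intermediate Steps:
$U{\left(t,Y \right)} = Y - 8 t$ ($U{\left(t,Y \right)} = \left(- 9 t + Y\right) + t = \left(Y - 9 t\right) + t = Y - 8 t$)
$\left(\left(\left(U{\left(-8,S \right)} + 14\right) - 60\right) + 1251\right) 250 = \left(\left(\left(\left(8 - -64\right) + 14\right) - 60\right) + 1251\right) 250 = \left(\left(\left(\left(8 + 64\right) + 14\right) - 60\right) + 1251\right) 250 = \left(\left(\left(72 + 14\right) - 60\right) + 1251\right) 250 = \left(\left(86 - 60\right) + 1251\right) 250 = \left(26 + 1251\right) 250 = 1277 \cdot 250 = 319250$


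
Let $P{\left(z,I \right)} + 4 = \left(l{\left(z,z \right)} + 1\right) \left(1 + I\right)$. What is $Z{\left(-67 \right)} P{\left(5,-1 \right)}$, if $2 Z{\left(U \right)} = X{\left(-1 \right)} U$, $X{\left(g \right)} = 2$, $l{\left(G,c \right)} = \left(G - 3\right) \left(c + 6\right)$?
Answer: $268$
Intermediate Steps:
$l{\left(G,c \right)} = \left(-3 + G\right) \left(6 + c\right)$
$Z{\left(U \right)} = U$ ($Z{\left(U \right)} = \frac{2 U}{2} = U$)
$P{\left(z,I \right)} = -4 + \left(1 + I\right) \left(-17 + z^{2} + 3 z\right)$ ($P{\left(z,I \right)} = -4 + \left(\left(-18 - 3 z + 6 z + z z\right) + 1\right) \left(1 + I\right) = -4 + \left(\left(-18 - 3 z + 6 z + z^{2}\right) + 1\right) \left(1 + I\right) = -4 + \left(\left(-18 + z^{2} + 3 z\right) + 1\right) \left(1 + I\right) = -4 + \left(-17 + z^{2} + 3 z\right) \left(1 + I\right) = -4 + \left(1 + I\right) \left(-17 + z^{2} + 3 z\right)$)
$Z{\left(-67 \right)} P{\left(5,-1 \right)} = - 67 \left(-21 - 1 + 5^{2} + 3 \cdot 5 - \left(-18 + 5^{2} + 3 \cdot 5\right)\right) = - 67 \left(-21 - 1 + 25 + 15 - \left(-18 + 25 + 15\right)\right) = - 67 \left(-21 - 1 + 25 + 15 - 22\right) = \left(-67\right) \left(-4\right) = 268$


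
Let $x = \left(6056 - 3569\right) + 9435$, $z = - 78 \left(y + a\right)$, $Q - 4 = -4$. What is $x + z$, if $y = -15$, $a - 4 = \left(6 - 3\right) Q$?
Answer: $12780$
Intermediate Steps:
$Q = 0$ ($Q = 4 - 4 = 0$)
$a = 4$ ($a = 4 + \left(6 - 3\right) 0 = 4 + 3 \cdot 0 = 4 + 0 = 4$)
$z = 858$ ($z = - 78 \left(-15 + 4\right) = \left(-78\right) \left(-11\right) = 858$)
$x = 11922$ ($x = 2487 + 9435 = 11922$)
$x + z = 11922 + 858 = 12780$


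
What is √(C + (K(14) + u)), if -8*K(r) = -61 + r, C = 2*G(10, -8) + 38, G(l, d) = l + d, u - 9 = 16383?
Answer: √263038/4 ≈ 128.22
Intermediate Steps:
u = 16392 (u = 9 + 16383 = 16392)
G(l, d) = d + l
C = 42 (C = 2*(-8 + 10) + 38 = 2*2 + 38 = 4 + 38 = 42)
K(r) = 61/8 - r/8 (K(r) = -(-61 + r)/8 = 61/8 - r/8)
√(C + (K(14) + u)) = √(42 + ((61/8 - ⅛*14) + 16392)) = √(42 + ((61/8 - 7/4) + 16392)) = √(42 + (47/8 + 16392)) = √(42 + 131183/8) = √(131519/8) = √263038/4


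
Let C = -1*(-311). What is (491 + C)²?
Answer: 643204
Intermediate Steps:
C = 311
(491 + C)² = (491 + 311)² = 802² = 643204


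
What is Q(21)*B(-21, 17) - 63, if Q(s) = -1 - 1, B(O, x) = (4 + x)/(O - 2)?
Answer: -1407/23 ≈ -61.174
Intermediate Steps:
B(O, x) = (4 + x)/(-2 + O)
Q(s) = -2
Q(21)*B(-21, 17) - 63 = -2*(4 + 17)/(-2 - 21) - 63 = -2*21/(-23) - 63 = -(-2)*21/23 - 63 = -2*(-21/23) - 63 = 42/23 - 63 = -1407/23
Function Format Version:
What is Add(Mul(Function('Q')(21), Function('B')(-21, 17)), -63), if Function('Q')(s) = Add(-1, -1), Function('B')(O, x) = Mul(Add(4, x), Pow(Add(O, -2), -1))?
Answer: Rational(-1407, 23) ≈ -61.174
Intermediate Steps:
Function('B')(O, x) = Mul(Pow(Add(-2, O), -1), Add(4, x)) (Function('B')(O, x) = Mul(Add(4, x), Pow(Add(-2, O), -1)) = Mul(Pow(Add(-2, O), -1), Add(4, x)))
Function('Q')(s) = -2
Add(Mul(Function('Q')(21), Function('B')(-21, 17)), -63) = Add(Mul(-2, Mul(Pow(Add(-2, -21), -1), Add(4, 17))), -63) = Add(Mul(-2, Mul(Pow(-23, -1), 21)), -63) = Add(Mul(-2, Mul(Rational(-1, 23), 21)), -63) = Add(Mul(-2, Rational(-21, 23)), -63) = Add(Rational(42, 23), -63) = Rational(-1407, 23)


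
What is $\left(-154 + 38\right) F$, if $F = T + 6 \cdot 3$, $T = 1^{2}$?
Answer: $-2204$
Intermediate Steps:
$T = 1$
$F = 19$ ($F = 1 + 6 \cdot 3 = 1 + 18 = 19$)
$\left(-154 + 38\right) F = \left(-154 + 38\right) 19 = \left(-116\right) 19 = -2204$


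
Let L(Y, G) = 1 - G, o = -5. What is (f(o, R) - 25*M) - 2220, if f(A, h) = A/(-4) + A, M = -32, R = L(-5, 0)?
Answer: -5695/4 ≈ -1423.8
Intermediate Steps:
R = 1 (R = 1 - 1*0 = 1 + 0 = 1)
f(A, h) = 3*A/4 (f(A, h) = A*(-¼) + A = -A/4 + A = 3*A/4)
(f(o, R) - 25*M) - 2220 = ((¾)*(-5) - 25*(-32)) - 2220 = (-15/4 + 800) - 2220 = 3185/4 - 2220 = -5695/4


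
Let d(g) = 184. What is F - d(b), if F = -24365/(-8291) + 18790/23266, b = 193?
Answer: -17385321362/96449203 ≈ -180.25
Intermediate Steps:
F = 361331990/96449203 (F = -24365*(-1/8291) + 18790*(1/23266) = 24365/8291 + 9395/11633 = 361331990/96449203 ≈ 3.7463)
F - d(b) = 361331990/96449203 - 1*184 = 361331990/96449203 - 184 = -17385321362/96449203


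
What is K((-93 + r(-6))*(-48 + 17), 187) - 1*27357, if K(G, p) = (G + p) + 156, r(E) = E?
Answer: -23945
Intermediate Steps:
K(G, p) = 156 + G + p
K((-93 + r(-6))*(-48 + 17), 187) - 1*27357 = (156 + (-93 - 6)*(-48 + 17) + 187) - 1*27357 = (156 - 99*(-31) + 187) - 27357 = (156 + 3069 + 187) - 27357 = 3412 - 27357 = -23945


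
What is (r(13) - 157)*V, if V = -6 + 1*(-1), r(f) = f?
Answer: 1008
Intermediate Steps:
V = -7 (V = -6 - 1 = -7)
(r(13) - 157)*V = (13 - 157)*(-7) = -144*(-7) = 1008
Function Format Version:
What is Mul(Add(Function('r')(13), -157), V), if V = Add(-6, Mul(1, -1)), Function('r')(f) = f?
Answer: 1008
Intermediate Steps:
V = -7 (V = Add(-6, -1) = -7)
Mul(Add(Function('r')(13), -157), V) = Mul(Add(13, -157), -7) = Mul(-144, -7) = 1008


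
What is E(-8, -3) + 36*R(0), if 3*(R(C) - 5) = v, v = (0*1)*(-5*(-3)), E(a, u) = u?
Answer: 177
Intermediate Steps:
v = 0 (v = 0*15 = 0)
R(C) = 5 (R(C) = 5 + (1/3)*0 = 5 + 0 = 5)
E(-8, -3) + 36*R(0) = -3 + 36*5 = -3 + 180 = 177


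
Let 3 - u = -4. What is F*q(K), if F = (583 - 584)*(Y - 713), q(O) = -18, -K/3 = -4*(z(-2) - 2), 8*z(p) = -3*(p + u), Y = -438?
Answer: -20718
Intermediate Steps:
u = 7 (u = 3 - 1*(-4) = 3 + 4 = 7)
z(p) = -21/8 - 3*p/8 (z(p) = (-3*(p + 7))/8 = (-3*(7 + p))/8 = (-21 - 3*p)/8 = -21/8 - 3*p/8)
K = -93/2 (K = -(-12)*((-21/8 - 3/8*(-2)) - 2) = -(-12)*((-21/8 + ¾) - 2) = -(-12)*(-15/8 - 2) = -(-12)*(-31)/8 = -3*31/2 = -93/2 ≈ -46.500)
F = 1151 (F = (583 - 584)*(-438 - 713) = -1*(-1151) = 1151)
F*q(K) = 1151*(-18) = -20718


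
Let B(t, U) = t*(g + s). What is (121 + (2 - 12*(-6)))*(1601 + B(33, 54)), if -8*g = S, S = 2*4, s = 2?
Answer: 318630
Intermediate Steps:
S = 8
g = -1 (g = -⅛*8 = -1)
B(t, U) = t (B(t, U) = t*(-1 + 2) = t*1 = t)
(121 + (2 - 12*(-6)))*(1601 + B(33, 54)) = (121 + (2 - 12*(-6)))*(1601 + 33) = (121 + (2 + 72))*1634 = (121 + 74)*1634 = 195*1634 = 318630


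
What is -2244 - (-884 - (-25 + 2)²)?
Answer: -831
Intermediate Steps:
-2244 - (-884 - (-25 + 2)²) = -2244 - (-884 - 1*(-23)²) = -2244 - (-884 - 1*529) = -2244 - (-884 - 529) = -2244 - 1*(-1413) = -2244 + 1413 = -831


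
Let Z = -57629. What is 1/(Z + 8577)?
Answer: -1/49052 ≈ -2.0387e-5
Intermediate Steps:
1/(Z + 8577) = 1/(-57629 + 8577) = 1/(-49052) = -1/49052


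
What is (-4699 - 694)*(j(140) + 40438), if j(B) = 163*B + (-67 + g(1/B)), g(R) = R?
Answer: -47710474213/140 ≈ -3.4079e+8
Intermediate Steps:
j(B) = -67 + 1/B + 163*B (j(B) = 163*B + (-67 + 1/B) = -67 + 1/B + 163*B)
(-4699 - 694)*(j(140) + 40438) = (-4699 - 694)*((-67 + 1/140 + 163*140) + 40438) = -5393*((-67 + 1/140 + 22820) + 40438) = -5393*(3185421/140 + 40438) = -5393*8846741/140 = -47710474213/140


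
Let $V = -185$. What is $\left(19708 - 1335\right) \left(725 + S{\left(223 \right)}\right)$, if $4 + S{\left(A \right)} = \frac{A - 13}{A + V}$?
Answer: $13348468$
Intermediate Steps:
$S{\left(A \right)} = -4 + \frac{-13 + A}{-185 + A}$ ($S{\left(A \right)} = -4 + \frac{A - 13}{A - 185} = -4 + \frac{-13 + A}{-185 + A}$)
$\left(19708 - 1335\right) \left(725 + S{\left(223 \right)}\right) = \left(19708 - 1335\right) \left(725 + \frac{727 - 669}{-185 + 223}\right) = 18373 \left(725 + \frac{727 - 669}{38}\right) = 18373 \left(725 + \frac{1}{38} \cdot 58\right) = 18373 \left(725 + \frac{29}{19}\right) = 18373 \cdot \frac{13804}{19} = 13348468$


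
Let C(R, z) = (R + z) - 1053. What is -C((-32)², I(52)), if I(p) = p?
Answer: -23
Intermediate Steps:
C(R, z) = -1053 + R + z
-C((-32)², I(52)) = -(-1053 + (-32)² + 52) = -(-1053 + 1024 + 52) = -1*23 = -23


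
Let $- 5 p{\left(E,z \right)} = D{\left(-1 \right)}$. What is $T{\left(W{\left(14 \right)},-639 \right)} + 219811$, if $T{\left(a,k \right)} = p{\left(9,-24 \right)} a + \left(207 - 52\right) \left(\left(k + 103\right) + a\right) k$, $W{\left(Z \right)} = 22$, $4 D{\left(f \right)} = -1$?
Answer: $\frac{511289421}{10} \approx 5.1129 \cdot 10^{7}$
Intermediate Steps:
$D{\left(f \right)} = - \frac{1}{4}$ ($D{\left(f \right)} = \frac{1}{4} \left(-1\right) = - \frac{1}{4}$)
$p{\left(E,z \right)} = \frac{1}{20}$ ($p{\left(E,z \right)} = \left(- \frac{1}{5}\right) \left(- \frac{1}{4}\right) = \frac{1}{20}$)
$T{\left(a,k \right)} = \frac{a}{20} + k \left(15965 + 155 a + 155 k\right)$ ($T{\left(a,k \right)} = \frac{a}{20} + \left(207 - 52\right) \left(\left(k + 103\right) + a\right) k = \frac{a}{20} + 155 \left(\left(103 + k\right) + a\right) k = \frac{a}{20} + 155 \left(103 + a + k\right) k = \frac{a}{20} + \left(15965 + 155 a + 155 k\right) k = \frac{a}{20} + k \left(15965 + 155 a + 155 k\right)$)
$T{\left(W{\left(14 \right)},-639 \right)} + 219811 = \left(155 \left(-639\right)^{2} + 15965 \left(-639\right) + \frac{1}{20} \cdot 22 + 155 \cdot 22 \left(-639\right)\right) + 219811 = \left(155 \cdot 408321 - 10201635 + \frac{11}{10} - 2178990\right) + 219811 = \left(63289755 - 10201635 + \frac{11}{10} - 2178990\right) + 219811 = \frac{509091311}{10} + 219811 = \frac{511289421}{10}$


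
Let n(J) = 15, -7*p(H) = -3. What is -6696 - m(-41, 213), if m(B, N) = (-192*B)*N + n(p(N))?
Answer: -1683447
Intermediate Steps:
p(H) = 3/7 (p(H) = -1/7*(-3) = 3/7)
m(B, N) = 15 - 192*B*N (m(B, N) = (-192*B)*N + 15 = -192*B*N + 15 = 15 - 192*B*N)
-6696 - m(-41, 213) = -6696 - (15 - 192*(-41)*213) = -6696 - (15 + 1676736) = -6696 - 1*1676751 = -6696 - 1676751 = -1683447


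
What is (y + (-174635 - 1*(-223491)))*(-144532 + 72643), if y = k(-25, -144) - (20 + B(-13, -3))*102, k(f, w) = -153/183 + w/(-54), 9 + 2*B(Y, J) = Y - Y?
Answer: -207319728580/61 ≈ -3.3987e+9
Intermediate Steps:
B(Y, J) = -9/2 (B(Y, J) = -9/2 + (Y - Y)/2 = -9/2 + (½)*0 = -9/2 + 0 = -9/2)
k(f, w) = -51/61 - w/54 (k(f, w) = -153*1/183 + w*(-1/54) = -51/61 - w/54)
y = -288988/183 (y = (-51/61 - 1/54*(-144)) - (20 - 9/2)*102 = (-51/61 + 8/3) - 31*102/2 = 335/183 - 1*1581 = 335/183 - 1581 = -288988/183 ≈ -1579.2)
(y + (-174635 - 1*(-223491)))*(-144532 + 72643) = (-288988/183 + (-174635 - 1*(-223491)))*(-144532 + 72643) = (-288988/183 + (-174635 + 223491))*(-71889) = (-288988/183 + 48856)*(-71889) = (8651660/183)*(-71889) = -207319728580/61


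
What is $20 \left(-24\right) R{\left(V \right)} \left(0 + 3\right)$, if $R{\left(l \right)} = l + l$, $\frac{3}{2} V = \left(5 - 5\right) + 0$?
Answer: $0$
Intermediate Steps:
$V = 0$ ($V = \frac{2 \left(\left(5 - 5\right) + 0\right)}{3} = \frac{2 \left(0 + 0\right)}{3} = \frac{2}{3} \cdot 0 = 0$)
$R{\left(l \right)} = 2 l$
$20 \left(-24\right) R{\left(V \right)} \left(0 + 3\right) = 20 \left(-24\right) 2 \cdot 0 \left(0 + 3\right) = - 480 \cdot 0 \cdot 3 = \left(-480\right) 0 = 0$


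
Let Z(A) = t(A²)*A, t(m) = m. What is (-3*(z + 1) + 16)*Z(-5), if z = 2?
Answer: -875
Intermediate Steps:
Z(A) = A³ (Z(A) = A²*A = A³)
(-3*(z + 1) + 16)*Z(-5) = (-3*(2 + 1) + 16)*(-5)³ = (-3*3 + 16)*(-125) = (-9 + 16)*(-125) = 7*(-125) = -875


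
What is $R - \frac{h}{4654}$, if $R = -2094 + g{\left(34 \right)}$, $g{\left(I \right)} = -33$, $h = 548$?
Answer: $- \frac{4949803}{2327} \approx -2127.1$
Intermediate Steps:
$R = -2127$ ($R = -2094 - 33 = -2127$)
$R - \frac{h}{4654} = -2127 - \frac{548}{4654} = -2127 - 548 \cdot \frac{1}{4654} = -2127 - \frac{274}{2327} = - \frac{4949803}{2327}$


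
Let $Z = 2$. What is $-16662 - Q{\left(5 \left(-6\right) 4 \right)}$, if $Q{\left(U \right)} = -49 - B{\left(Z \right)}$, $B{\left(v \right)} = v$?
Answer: $-16611$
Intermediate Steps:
$Q{\left(U \right)} = -51$ ($Q{\left(U \right)} = -49 - 2 = -51$)
$-16662 - Q{\left(5 \left(-6\right) 4 \right)} = -16662 - -51 = -16662 + 51 = -16611$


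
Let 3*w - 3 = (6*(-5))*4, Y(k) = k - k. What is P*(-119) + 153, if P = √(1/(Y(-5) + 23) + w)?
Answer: 153 - 952*I*√322/23 ≈ 153.0 - 742.74*I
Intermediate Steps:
Y(k) = 0
w = -39 (w = 1 + ((6*(-5))*4)/3 = 1 + (-30*4)/3 = 1 + (⅓)*(-120) = 1 - 40 = -39)
P = 8*I*√322/23 (P = √(1/(0 + 23) - 39) = √(1/23 - 39) = √(-896/23) = 8*I*√322/23 ≈ 6.2415*I)
P*(-119) + 153 = (8*I*√322/23)*(-119) + 153 = -952*I*√322/23 + 153 = 153 - 952*I*√322/23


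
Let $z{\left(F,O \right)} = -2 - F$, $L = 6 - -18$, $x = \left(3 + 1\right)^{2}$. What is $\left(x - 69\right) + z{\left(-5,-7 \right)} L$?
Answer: $19$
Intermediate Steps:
$x = 16$ ($x = 4^{2} = 16$)
$L = 24$ ($L = 6 + 18 = 24$)
$\left(x - 69\right) + z{\left(-5,-7 \right)} L = \left(16 - 69\right) + \left(-2 - -5\right) 24 = \left(16 - 69\right) + \left(-2 + 5\right) 24 = -53 + 3 \cdot 24 = -53 + 72 = 19$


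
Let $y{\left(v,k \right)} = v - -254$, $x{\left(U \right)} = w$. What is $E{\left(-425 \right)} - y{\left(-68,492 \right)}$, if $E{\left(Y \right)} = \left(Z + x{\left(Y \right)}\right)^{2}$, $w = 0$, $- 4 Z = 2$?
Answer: $- \frac{743}{4} \approx -185.75$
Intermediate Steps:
$Z = - \frac{1}{2}$ ($Z = \left(- \frac{1}{4}\right) 2 = - \frac{1}{2} \approx -0.5$)
$x{\left(U \right)} = 0$
$y{\left(v,k \right)} = 254 + v$ ($y{\left(v,k \right)} = v + 254 = 254 + v$)
$E{\left(Y \right)} = \frac{1}{4}$ ($E{\left(Y \right)} = \left(- \frac{1}{2} + 0\right)^{2} = \left(- \frac{1}{2}\right)^{2} = \frac{1}{4}$)
$E{\left(-425 \right)} - y{\left(-68,492 \right)} = \frac{1}{4} - \left(254 - 68\right) = \frac{1}{4} - 186 = - \frac{743}{4}$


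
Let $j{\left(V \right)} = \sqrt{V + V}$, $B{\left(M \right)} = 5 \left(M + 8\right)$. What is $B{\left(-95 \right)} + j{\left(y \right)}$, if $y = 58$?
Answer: $-435 + 2 \sqrt{29} \approx -424.23$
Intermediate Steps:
$B{\left(M \right)} = 40 + 5 M$ ($B{\left(M \right)} = 5 \left(8 + M\right) = 40 + 5 M$)
$j{\left(V \right)} = \sqrt{2} \sqrt{V}$ ($j{\left(V \right)} = \sqrt{2 V} = \sqrt{2} \sqrt{V}$)
$B{\left(-95 \right)} + j{\left(y \right)} = \left(40 + 5 \left(-95\right)\right) + \sqrt{2} \sqrt{58} = \left(40 - 475\right) + 2 \sqrt{29} = -435 + 2 \sqrt{29}$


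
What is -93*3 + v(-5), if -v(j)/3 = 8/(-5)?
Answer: -1371/5 ≈ -274.20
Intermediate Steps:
v(j) = 24/5 (v(j) = -24/(-5) = -24*(-1)/5 = -3*(-8/5) = 24/5)
-93*3 + v(-5) = -93*3 + 24/5 = -31*9 + 24/5 = -279 + 24/5 = -1371/5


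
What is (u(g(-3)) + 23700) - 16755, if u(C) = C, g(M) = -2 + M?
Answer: 6940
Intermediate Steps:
(u(g(-3)) + 23700) - 16755 = ((-2 - 3) + 23700) - 16755 = (-5 + 23700) - 16755 = 23695 - 16755 = 6940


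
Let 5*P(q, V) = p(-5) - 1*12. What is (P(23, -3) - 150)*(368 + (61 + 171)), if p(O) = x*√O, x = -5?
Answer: -91440 - 600*I*√5 ≈ -91440.0 - 1341.6*I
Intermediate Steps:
p(O) = -5*√O
P(q, V) = -12/5 - I*√5 (P(q, V) = (-5*I*√5 - 1*12)/5 = (-5*I*√5 - 12)/5 = (-12 - 5*I*√5)/5 = -12/5 - I*√5)
(P(23, -3) - 150)*(368 + (61 + 171)) = ((-12/5 - I*√5) - 150)*(368 + (61 + 171)) = (-762/5 - I*√5)*(368 + 232) = (-762/5 - I*√5)*600 = -91440 - 600*I*√5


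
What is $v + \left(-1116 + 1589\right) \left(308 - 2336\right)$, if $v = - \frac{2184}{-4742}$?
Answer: $- \frac{2274366432}{2371} \approx -9.5924 \cdot 10^{5}$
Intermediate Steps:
$v = \frac{1092}{2371}$ ($v = \left(-2184\right) \left(- \frac{1}{4742}\right) = \frac{1092}{2371} \approx 0.46057$)
$v + \left(-1116 + 1589\right) \left(308 - 2336\right) = \frac{1092}{2371} + \left(-1116 + 1589\right) \left(308 - 2336\right) = \frac{1092}{2371} + 473 \left(-2028\right) = \frac{1092}{2371} - 959244 = - \frac{2274366432}{2371}$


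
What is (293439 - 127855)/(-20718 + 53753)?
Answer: 165584/33035 ≈ 5.0124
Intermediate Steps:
(293439 - 127855)/(-20718 + 53753) = 165584/33035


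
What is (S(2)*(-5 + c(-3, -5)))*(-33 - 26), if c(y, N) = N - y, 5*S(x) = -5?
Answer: -413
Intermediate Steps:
S(x) = -1 (S(x) = (⅕)*(-5) = -1)
(S(2)*(-5 + c(-3, -5)))*(-33 - 26) = (-(-5 + (-5 - 1*(-3))))*(-33 - 26) = -(-5 + (-5 + 3))*(-59) = -(-5 - 2)*(-59) = -1*(-7)*(-59) = 7*(-59) = -413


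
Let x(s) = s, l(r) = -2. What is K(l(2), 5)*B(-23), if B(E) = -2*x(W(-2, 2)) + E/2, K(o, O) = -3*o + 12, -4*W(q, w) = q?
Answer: -225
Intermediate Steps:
W(q, w) = -q/4
K(o, O) = 12 - 3*o
B(E) = -1 + E/2 (B(E) = -(-1)*(-2)/2 + E/2 = -2*1/2 + E*(1/2) = -1 + E/2)
K(l(2), 5)*B(-23) = (12 - 3*(-2))*(-1 + (1/2)*(-23)) = (12 + 6)*(-1 - 23/2) = 18*(-25/2) = -225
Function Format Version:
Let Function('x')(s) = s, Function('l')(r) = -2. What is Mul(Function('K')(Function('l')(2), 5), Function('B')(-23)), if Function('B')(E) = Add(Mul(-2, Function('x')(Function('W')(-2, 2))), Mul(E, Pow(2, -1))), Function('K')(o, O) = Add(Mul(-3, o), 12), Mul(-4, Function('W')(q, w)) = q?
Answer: -225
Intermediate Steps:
Function('W')(q, w) = Mul(Rational(-1, 4), q)
Function('K')(o, O) = Add(12, Mul(-3, o))
Function('B')(E) = Add(-1, Mul(Rational(1, 2), E)) (Function('B')(E) = Add(Mul(-2, Mul(Rational(-1, 4), -2)), Mul(E, Pow(2, -1))) = Add(Mul(-2, Rational(1, 2)), Mul(E, Rational(1, 2))) = Add(-1, Mul(Rational(1, 2), E)))
Mul(Function('K')(Function('l')(2), 5), Function('B')(-23)) = Mul(Add(12, Mul(-3, -2)), Add(-1, Mul(Rational(1, 2), -23))) = Mul(Add(12, 6), Add(-1, Rational(-23, 2))) = Mul(18, Rational(-25, 2)) = -225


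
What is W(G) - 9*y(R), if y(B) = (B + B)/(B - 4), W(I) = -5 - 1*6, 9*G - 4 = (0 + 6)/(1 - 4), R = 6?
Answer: -65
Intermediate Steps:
G = 2/9 (G = 4/9 + ((0 + 6)/(1 - 4))/9 = 4/9 + (6/(-3))/9 = 4/9 + (6*(-⅓))/9 = 4/9 + (⅑)*(-2) = 4/9 - 2/9 = 2/9 ≈ 0.22222)
W(I) = -11 (W(I) = -5 - 6 = -11)
y(B) = 2*B/(-4 + B) (y(B) = (2*B)/(-4 + B) = 2*B/(-4 + B))
W(G) - 9*y(R) = -11 - 18*6/(-4 + 6) = -11 - 18*6/2 = -11 - 9*6 = -11 - 54 = -65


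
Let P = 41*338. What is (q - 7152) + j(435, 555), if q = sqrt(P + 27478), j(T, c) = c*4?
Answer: -4932 + 2*sqrt(10334) ≈ -4728.7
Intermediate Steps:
j(T, c) = 4*c
P = 13858
q = 2*sqrt(10334) (q = sqrt(13858 + 27478) = sqrt(41336) = 2*sqrt(10334) ≈ 203.31)
(q - 7152) + j(435, 555) = (2*sqrt(10334) - 7152) + 4*555 = (-7152 + 2*sqrt(10334)) + 2220 = -4932 + 2*sqrt(10334)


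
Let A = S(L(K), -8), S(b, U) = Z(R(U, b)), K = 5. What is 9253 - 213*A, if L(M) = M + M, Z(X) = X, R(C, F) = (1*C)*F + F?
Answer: 24163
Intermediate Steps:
R(C, F) = F + C*F (R(C, F) = C*F + F = F + C*F)
L(M) = 2*M
S(b, U) = b*(1 + U)
A = -70 (A = (2*5)*(1 - 8) = 10*(-7) = -70)
9253 - 213*A = 9253 - 213*(-70) = 9253 - 1*(-14910) = 9253 + 14910 = 24163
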